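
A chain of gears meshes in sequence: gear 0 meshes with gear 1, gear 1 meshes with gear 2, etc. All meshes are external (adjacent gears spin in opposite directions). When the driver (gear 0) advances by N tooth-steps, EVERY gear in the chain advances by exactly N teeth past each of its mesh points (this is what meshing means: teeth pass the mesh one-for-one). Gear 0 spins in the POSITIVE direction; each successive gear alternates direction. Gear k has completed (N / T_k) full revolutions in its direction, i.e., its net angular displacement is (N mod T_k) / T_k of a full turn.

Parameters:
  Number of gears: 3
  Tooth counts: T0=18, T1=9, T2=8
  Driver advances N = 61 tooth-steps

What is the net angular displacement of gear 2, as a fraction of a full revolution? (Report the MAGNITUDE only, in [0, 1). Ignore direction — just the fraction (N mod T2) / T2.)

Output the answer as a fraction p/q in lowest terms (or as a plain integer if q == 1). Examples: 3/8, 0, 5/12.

Answer: 5/8

Derivation:
Chain of 3 gears, tooth counts: [18, 9, 8]
  gear 0: T0=18, direction=positive, advance = 61 mod 18 = 7 teeth = 7/18 turn
  gear 1: T1=9, direction=negative, advance = 61 mod 9 = 7 teeth = 7/9 turn
  gear 2: T2=8, direction=positive, advance = 61 mod 8 = 5 teeth = 5/8 turn
Gear 2: 61 mod 8 = 5
Fraction = 5 / 8 = 5/8 (gcd(5,8)=1) = 5/8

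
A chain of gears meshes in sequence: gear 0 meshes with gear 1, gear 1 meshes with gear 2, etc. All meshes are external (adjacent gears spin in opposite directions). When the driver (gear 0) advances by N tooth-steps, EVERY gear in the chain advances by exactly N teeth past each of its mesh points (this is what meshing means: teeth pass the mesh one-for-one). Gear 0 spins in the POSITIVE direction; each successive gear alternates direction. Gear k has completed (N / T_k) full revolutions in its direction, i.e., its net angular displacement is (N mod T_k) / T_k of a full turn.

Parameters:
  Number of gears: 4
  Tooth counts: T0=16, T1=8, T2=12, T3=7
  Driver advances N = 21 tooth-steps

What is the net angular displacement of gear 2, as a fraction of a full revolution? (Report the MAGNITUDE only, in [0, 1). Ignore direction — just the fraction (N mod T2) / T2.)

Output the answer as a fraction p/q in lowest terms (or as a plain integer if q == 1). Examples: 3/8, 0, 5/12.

Chain of 4 gears, tooth counts: [16, 8, 12, 7]
  gear 0: T0=16, direction=positive, advance = 21 mod 16 = 5 teeth = 5/16 turn
  gear 1: T1=8, direction=negative, advance = 21 mod 8 = 5 teeth = 5/8 turn
  gear 2: T2=12, direction=positive, advance = 21 mod 12 = 9 teeth = 9/12 turn
  gear 3: T3=7, direction=negative, advance = 21 mod 7 = 0 teeth = 0/7 turn
Gear 2: 21 mod 12 = 9
Fraction = 9 / 12 = 3/4 (gcd(9,12)=3) = 3/4

Answer: 3/4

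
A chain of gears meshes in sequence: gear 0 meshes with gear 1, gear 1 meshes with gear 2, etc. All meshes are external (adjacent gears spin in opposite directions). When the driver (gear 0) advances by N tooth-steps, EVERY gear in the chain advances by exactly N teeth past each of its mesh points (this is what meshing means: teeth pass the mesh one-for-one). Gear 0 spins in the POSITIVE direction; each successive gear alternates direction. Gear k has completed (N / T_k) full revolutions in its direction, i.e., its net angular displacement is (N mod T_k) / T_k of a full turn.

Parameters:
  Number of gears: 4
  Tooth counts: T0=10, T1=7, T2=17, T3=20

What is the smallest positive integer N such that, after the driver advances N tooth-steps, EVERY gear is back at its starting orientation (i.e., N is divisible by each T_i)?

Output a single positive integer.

Answer: 2380

Derivation:
Gear k returns to start when N is a multiple of T_k.
All gears at start simultaneously when N is a common multiple of [10, 7, 17, 20]; the smallest such N is lcm(10, 7, 17, 20).
Start: lcm = T0 = 10
Fold in T1=7: gcd(10, 7) = 1; lcm(10, 7) = 10 * 7 / 1 = 70 / 1 = 70
Fold in T2=17: gcd(70, 17) = 1; lcm(70, 17) = 70 * 17 / 1 = 1190 / 1 = 1190
Fold in T3=20: gcd(1190, 20) = 10; lcm(1190, 20) = 1190 * 20 / 10 = 23800 / 10 = 2380
Full cycle length = 2380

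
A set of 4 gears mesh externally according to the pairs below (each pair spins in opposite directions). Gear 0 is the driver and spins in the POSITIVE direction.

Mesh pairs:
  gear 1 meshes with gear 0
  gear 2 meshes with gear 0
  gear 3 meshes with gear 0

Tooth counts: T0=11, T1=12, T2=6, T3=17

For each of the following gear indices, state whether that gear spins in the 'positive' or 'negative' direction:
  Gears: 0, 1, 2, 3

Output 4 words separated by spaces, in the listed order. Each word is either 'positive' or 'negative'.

Answer: positive negative negative negative

Derivation:
Gear 0 (driver): positive (depth 0)
  gear 1: meshes with gear 0 -> depth 1 -> negative (opposite of gear 0)
  gear 2: meshes with gear 0 -> depth 1 -> negative (opposite of gear 0)
  gear 3: meshes with gear 0 -> depth 1 -> negative (opposite of gear 0)
Queried indices 0, 1, 2, 3 -> positive, negative, negative, negative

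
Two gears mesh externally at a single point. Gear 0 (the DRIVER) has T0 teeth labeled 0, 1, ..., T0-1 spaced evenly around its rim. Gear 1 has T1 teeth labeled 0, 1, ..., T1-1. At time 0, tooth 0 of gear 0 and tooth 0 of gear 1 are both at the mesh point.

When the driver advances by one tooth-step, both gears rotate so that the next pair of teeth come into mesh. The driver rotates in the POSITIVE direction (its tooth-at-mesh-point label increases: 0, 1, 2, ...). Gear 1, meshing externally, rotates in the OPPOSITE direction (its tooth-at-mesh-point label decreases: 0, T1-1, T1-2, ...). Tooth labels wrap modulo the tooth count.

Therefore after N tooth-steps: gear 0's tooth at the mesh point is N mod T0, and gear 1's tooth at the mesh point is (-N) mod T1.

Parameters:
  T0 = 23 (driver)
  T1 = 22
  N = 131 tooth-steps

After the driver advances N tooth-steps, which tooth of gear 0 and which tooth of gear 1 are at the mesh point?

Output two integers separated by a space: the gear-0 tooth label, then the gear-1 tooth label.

Answer: 16 1

Derivation:
Gear 0 (driver, T0=23): tooth at mesh = N mod T0
  131 = 5 * 23 + 16, so 131 mod 23 = 16
  gear 0 tooth = 16
Gear 1 (driven, T1=22): tooth at mesh = (-N) mod T1
  131 = 5 * 22 + 21, so 131 mod 22 = 21
  (-131) mod 22 = (-21) mod 22 = 22 - 21 = 1
Mesh after 131 steps: gear-0 tooth 16 meets gear-1 tooth 1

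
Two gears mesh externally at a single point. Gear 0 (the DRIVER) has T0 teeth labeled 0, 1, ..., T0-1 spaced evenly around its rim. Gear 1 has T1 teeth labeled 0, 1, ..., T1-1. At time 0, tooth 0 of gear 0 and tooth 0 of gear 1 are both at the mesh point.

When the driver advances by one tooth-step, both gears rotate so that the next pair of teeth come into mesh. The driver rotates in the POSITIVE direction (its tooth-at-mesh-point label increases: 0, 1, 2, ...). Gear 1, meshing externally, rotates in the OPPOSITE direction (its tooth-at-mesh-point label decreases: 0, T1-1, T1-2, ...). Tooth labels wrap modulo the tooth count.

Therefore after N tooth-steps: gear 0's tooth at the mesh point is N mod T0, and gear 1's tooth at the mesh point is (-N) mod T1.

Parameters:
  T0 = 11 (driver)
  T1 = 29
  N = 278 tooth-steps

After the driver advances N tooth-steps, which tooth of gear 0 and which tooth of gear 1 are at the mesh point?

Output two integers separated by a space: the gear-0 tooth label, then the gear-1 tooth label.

Answer: 3 12

Derivation:
Gear 0 (driver, T0=11): tooth at mesh = N mod T0
  278 = 25 * 11 + 3, so 278 mod 11 = 3
  gear 0 tooth = 3
Gear 1 (driven, T1=29): tooth at mesh = (-N) mod T1
  278 = 9 * 29 + 17, so 278 mod 29 = 17
  (-278) mod 29 = (-17) mod 29 = 29 - 17 = 12
Mesh after 278 steps: gear-0 tooth 3 meets gear-1 tooth 12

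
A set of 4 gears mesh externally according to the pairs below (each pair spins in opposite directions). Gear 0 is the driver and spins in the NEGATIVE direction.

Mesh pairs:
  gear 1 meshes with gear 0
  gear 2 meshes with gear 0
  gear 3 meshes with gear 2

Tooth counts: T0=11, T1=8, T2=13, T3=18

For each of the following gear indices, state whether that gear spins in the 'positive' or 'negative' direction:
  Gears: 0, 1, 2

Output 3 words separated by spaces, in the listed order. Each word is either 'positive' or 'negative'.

Answer: negative positive positive

Derivation:
Gear 0 (driver): negative (depth 0)
  gear 1: meshes with gear 0 -> depth 1 -> positive (opposite of gear 0)
  gear 2: meshes with gear 0 -> depth 1 -> positive (opposite of gear 0)
  gear 3: meshes with gear 2 -> depth 2 -> negative (opposite of gear 2)
Queried indices 0, 1, 2 -> negative, positive, positive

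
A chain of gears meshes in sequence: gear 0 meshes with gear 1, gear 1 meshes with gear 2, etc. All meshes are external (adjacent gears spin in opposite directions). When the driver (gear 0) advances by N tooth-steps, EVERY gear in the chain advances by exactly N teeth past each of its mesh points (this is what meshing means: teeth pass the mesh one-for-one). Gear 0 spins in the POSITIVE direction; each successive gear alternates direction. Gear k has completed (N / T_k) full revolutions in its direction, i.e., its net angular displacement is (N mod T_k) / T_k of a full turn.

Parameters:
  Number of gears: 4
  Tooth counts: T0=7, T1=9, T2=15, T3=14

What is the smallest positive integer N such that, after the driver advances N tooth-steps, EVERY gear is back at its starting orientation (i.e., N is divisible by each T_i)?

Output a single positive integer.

Gear k returns to start when N is a multiple of T_k.
All gears at start simultaneously when N is a common multiple of [7, 9, 15, 14]; the smallest such N is lcm(7, 9, 15, 14).
Start: lcm = T0 = 7
Fold in T1=9: gcd(7, 9) = 1; lcm(7, 9) = 7 * 9 / 1 = 63 / 1 = 63
Fold in T2=15: gcd(63, 15) = 3; lcm(63, 15) = 63 * 15 / 3 = 945 / 3 = 315
Fold in T3=14: gcd(315, 14) = 7; lcm(315, 14) = 315 * 14 / 7 = 4410 / 7 = 630
Full cycle length = 630

Answer: 630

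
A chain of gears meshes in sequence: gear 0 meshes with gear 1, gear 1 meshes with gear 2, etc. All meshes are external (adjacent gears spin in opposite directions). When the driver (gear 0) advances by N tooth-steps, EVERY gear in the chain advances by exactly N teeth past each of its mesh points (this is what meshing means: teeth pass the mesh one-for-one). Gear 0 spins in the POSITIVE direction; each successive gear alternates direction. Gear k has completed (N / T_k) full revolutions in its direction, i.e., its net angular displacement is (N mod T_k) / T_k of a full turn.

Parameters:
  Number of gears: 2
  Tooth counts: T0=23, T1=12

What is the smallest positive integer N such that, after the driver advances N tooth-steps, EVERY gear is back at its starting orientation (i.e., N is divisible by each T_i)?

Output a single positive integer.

Gear k returns to start when N is a multiple of T_k.
All gears at start simultaneously when N is a common multiple of [23, 12]; the smallest such N is lcm(23, 12).
Start: lcm = T0 = 23
Fold in T1=12: gcd(23, 12) = 1; lcm(23, 12) = 23 * 12 / 1 = 276 / 1 = 276
Full cycle length = 276

Answer: 276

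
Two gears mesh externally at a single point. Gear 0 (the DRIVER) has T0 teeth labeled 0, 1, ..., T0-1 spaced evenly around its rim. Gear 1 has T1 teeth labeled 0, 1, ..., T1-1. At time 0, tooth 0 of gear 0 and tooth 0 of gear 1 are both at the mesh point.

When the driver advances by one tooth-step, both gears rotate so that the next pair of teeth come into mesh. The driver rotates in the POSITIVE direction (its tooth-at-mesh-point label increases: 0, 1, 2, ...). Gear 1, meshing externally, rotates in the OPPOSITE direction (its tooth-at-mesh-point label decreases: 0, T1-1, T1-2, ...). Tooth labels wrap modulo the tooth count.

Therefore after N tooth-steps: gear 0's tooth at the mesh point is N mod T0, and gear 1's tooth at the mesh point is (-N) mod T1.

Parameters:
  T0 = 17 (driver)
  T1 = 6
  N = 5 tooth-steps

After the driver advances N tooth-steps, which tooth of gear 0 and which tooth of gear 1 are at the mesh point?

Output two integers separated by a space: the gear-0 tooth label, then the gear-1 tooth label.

Answer: 5 1

Derivation:
Gear 0 (driver, T0=17): tooth at mesh = N mod T0
  5 = 0 * 17 + 5, so 5 mod 17 = 5
  gear 0 tooth = 5
Gear 1 (driven, T1=6): tooth at mesh = (-N) mod T1
  5 = 0 * 6 + 5, so 5 mod 6 = 5
  (-5) mod 6 = (-5) mod 6 = 6 - 5 = 1
Mesh after 5 steps: gear-0 tooth 5 meets gear-1 tooth 1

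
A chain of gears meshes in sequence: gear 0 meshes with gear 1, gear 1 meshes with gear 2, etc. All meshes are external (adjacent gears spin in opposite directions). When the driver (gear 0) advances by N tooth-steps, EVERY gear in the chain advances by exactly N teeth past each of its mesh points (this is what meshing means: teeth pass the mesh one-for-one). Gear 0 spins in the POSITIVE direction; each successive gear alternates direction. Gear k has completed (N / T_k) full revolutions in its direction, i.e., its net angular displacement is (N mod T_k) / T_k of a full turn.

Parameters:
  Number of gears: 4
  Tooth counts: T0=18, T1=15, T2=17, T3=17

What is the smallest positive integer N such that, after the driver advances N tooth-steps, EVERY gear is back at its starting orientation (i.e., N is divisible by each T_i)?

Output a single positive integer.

Gear k returns to start when N is a multiple of T_k.
All gears at start simultaneously when N is a common multiple of [18, 15, 17, 17]; the smallest such N is lcm(18, 15, 17, 17).
Start: lcm = T0 = 18
Fold in T1=15: gcd(18, 15) = 3; lcm(18, 15) = 18 * 15 / 3 = 270 / 3 = 90
Fold in T2=17: gcd(90, 17) = 1; lcm(90, 17) = 90 * 17 / 1 = 1530 / 1 = 1530
Fold in T3=17: gcd(1530, 17) = 17; lcm(1530, 17) = 1530 * 17 / 17 = 26010 / 17 = 1530
Full cycle length = 1530

Answer: 1530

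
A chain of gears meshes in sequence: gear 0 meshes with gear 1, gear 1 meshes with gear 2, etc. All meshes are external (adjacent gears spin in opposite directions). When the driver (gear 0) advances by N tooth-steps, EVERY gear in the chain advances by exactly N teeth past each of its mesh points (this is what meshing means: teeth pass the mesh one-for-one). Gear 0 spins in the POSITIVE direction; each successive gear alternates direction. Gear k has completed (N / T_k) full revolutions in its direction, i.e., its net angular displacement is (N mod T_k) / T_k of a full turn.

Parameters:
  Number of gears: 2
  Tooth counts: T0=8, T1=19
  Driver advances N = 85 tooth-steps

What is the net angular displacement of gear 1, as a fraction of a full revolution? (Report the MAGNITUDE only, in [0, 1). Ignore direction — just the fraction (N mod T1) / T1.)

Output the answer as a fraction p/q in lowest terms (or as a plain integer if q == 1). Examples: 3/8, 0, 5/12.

Answer: 9/19

Derivation:
Chain of 2 gears, tooth counts: [8, 19]
  gear 0: T0=8, direction=positive, advance = 85 mod 8 = 5 teeth = 5/8 turn
  gear 1: T1=19, direction=negative, advance = 85 mod 19 = 9 teeth = 9/19 turn
Gear 1: 85 mod 19 = 9
Fraction = 9 / 19 = 9/19 (gcd(9,19)=1) = 9/19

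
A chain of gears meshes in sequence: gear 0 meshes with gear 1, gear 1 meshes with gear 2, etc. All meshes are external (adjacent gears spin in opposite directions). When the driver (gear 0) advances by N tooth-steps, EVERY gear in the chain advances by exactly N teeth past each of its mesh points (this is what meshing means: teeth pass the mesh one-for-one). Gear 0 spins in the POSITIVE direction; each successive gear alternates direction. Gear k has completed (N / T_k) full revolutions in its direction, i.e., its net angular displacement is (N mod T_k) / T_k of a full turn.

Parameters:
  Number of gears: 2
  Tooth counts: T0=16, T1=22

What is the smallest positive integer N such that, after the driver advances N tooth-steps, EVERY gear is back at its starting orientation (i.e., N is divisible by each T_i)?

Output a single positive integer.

Gear k returns to start when N is a multiple of T_k.
All gears at start simultaneously when N is a common multiple of [16, 22]; the smallest such N is lcm(16, 22).
Start: lcm = T0 = 16
Fold in T1=22: gcd(16, 22) = 2; lcm(16, 22) = 16 * 22 / 2 = 352 / 2 = 176
Full cycle length = 176

Answer: 176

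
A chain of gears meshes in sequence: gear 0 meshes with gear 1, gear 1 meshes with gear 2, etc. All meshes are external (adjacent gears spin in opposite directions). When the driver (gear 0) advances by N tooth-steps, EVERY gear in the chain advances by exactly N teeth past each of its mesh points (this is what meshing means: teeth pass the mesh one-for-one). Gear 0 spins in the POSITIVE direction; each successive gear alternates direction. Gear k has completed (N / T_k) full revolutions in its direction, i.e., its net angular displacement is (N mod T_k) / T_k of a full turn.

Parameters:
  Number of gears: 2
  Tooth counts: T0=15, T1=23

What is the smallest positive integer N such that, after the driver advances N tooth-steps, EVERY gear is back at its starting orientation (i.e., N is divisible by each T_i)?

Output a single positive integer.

Gear k returns to start when N is a multiple of T_k.
All gears at start simultaneously when N is a common multiple of [15, 23]; the smallest such N is lcm(15, 23).
Start: lcm = T0 = 15
Fold in T1=23: gcd(15, 23) = 1; lcm(15, 23) = 15 * 23 / 1 = 345 / 1 = 345
Full cycle length = 345

Answer: 345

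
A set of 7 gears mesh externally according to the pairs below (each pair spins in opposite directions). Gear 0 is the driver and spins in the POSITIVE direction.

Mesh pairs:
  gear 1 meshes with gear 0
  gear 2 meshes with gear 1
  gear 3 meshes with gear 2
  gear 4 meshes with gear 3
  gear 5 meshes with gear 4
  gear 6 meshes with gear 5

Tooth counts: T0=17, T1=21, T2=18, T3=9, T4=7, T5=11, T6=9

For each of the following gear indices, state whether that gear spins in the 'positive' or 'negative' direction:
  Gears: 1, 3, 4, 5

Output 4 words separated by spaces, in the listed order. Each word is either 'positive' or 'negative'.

Gear 0 (driver): positive (depth 0)
  gear 1: meshes with gear 0 -> depth 1 -> negative (opposite of gear 0)
  gear 2: meshes with gear 1 -> depth 2 -> positive (opposite of gear 1)
  gear 3: meshes with gear 2 -> depth 3 -> negative (opposite of gear 2)
  gear 4: meshes with gear 3 -> depth 4 -> positive (opposite of gear 3)
  gear 5: meshes with gear 4 -> depth 5 -> negative (opposite of gear 4)
  gear 6: meshes with gear 5 -> depth 6 -> positive (opposite of gear 5)
Queried indices 1, 3, 4, 5 -> negative, negative, positive, negative

Answer: negative negative positive negative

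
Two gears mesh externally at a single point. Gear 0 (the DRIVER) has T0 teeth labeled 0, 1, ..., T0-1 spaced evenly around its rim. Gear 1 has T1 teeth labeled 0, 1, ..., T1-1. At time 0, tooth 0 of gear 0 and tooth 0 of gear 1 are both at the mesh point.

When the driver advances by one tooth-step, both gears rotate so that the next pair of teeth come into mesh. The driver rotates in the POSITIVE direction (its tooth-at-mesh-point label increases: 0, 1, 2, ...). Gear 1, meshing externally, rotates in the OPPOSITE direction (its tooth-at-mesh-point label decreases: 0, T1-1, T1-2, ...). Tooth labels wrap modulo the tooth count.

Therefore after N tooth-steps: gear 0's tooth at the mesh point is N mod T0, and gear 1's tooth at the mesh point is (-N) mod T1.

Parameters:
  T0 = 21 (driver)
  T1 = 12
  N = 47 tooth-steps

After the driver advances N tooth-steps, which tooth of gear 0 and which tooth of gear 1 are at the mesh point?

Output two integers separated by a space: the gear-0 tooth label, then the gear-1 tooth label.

Answer: 5 1

Derivation:
Gear 0 (driver, T0=21): tooth at mesh = N mod T0
  47 = 2 * 21 + 5, so 47 mod 21 = 5
  gear 0 tooth = 5
Gear 1 (driven, T1=12): tooth at mesh = (-N) mod T1
  47 = 3 * 12 + 11, so 47 mod 12 = 11
  (-47) mod 12 = (-11) mod 12 = 12 - 11 = 1
Mesh after 47 steps: gear-0 tooth 5 meets gear-1 tooth 1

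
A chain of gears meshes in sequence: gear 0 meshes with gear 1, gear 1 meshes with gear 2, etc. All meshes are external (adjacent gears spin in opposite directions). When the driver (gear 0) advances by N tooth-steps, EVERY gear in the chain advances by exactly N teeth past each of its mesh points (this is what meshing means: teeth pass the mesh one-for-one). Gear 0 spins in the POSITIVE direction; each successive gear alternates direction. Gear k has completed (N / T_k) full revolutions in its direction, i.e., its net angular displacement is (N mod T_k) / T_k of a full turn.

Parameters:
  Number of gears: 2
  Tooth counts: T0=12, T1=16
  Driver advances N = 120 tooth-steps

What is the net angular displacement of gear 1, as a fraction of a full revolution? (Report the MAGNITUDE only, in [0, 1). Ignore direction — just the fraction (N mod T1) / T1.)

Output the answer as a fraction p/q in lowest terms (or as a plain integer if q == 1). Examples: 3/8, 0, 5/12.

Answer: 1/2

Derivation:
Chain of 2 gears, tooth counts: [12, 16]
  gear 0: T0=12, direction=positive, advance = 120 mod 12 = 0 teeth = 0/12 turn
  gear 1: T1=16, direction=negative, advance = 120 mod 16 = 8 teeth = 8/16 turn
Gear 1: 120 mod 16 = 8
Fraction = 8 / 16 = 1/2 (gcd(8,16)=8) = 1/2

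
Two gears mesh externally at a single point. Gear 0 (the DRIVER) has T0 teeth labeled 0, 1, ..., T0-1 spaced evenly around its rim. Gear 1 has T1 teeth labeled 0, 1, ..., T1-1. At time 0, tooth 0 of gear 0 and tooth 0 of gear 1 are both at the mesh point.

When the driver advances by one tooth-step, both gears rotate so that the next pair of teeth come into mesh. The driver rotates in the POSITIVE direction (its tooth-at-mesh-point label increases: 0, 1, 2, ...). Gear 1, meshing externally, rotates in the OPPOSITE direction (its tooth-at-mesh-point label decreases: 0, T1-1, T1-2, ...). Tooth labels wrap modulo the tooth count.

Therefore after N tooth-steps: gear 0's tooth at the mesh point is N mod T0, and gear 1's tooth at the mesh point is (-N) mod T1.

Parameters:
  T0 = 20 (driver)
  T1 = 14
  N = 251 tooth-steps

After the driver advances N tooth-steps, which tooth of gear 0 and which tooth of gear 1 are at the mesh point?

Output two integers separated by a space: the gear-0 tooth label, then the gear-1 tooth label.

Gear 0 (driver, T0=20): tooth at mesh = N mod T0
  251 = 12 * 20 + 11, so 251 mod 20 = 11
  gear 0 tooth = 11
Gear 1 (driven, T1=14): tooth at mesh = (-N) mod T1
  251 = 17 * 14 + 13, so 251 mod 14 = 13
  (-251) mod 14 = (-13) mod 14 = 14 - 13 = 1
Mesh after 251 steps: gear-0 tooth 11 meets gear-1 tooth 1

Answer: 11 1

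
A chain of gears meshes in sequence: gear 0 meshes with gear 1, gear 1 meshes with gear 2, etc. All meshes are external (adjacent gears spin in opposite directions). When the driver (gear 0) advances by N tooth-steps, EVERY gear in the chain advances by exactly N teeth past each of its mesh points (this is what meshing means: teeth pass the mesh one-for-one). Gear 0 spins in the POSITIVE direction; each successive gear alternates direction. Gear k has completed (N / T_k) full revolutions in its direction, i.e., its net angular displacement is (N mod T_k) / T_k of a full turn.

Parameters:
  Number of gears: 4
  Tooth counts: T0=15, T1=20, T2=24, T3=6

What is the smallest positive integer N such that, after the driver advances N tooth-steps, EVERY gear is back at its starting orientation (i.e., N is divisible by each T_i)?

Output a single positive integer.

Answer: 120

Derivation:
Gear k returns to start when N is a multiple of T_k.
All gears at start simultaneously when N is a common multiple of [15, 20, 24, 6]; the smallest such N is lcm(15, 20, 24, 6).
Start: lcm = T0 = 15
Fold in T1=20: gcd(15, 20) = 5; lcm(15, 20) = 15 * 20 / 5 = 300 / 5 = 60
Fold in T2=24: gcd(60, 24) = 12; lcm(60, 24) = 60 * 24 / 12 = 1440 / 12 = 120
Fold in T3=6: gcd(120, 6) = 6; lcm(120, 6) = 120 * 6 / 6 = 720 / 6 = 120
Full cycle length = 120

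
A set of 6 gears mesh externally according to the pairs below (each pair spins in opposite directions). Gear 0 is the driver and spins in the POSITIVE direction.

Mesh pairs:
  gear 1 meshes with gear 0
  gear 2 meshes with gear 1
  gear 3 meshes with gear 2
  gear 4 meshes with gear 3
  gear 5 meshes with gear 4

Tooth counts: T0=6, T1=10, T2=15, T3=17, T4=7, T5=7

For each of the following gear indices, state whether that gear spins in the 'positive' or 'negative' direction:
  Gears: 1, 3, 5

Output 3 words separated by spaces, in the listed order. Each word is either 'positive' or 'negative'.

Gear 0 (driver): positive (depth 0)
  gear 1: meshes with gear 0 -> depth 1 -> negative (opposite of gear 0)
  gear 2: meshes with gear 1 -> depth 2 -> positive (opposite of gear 1)
  gear 3: meshes with gear 2 -> depth 3 -> negative (opposite of gear 2)
  gear 4: meshes with gear 3 -> depth 4 -> positive (opposite of gear 3)
  gear 5: meshes with gear 4 -> depth 5 -> negative (opposite of gear 4)
Queried indices 1, 3, 5 -> negative, negative, negative

Answer: negative negative negative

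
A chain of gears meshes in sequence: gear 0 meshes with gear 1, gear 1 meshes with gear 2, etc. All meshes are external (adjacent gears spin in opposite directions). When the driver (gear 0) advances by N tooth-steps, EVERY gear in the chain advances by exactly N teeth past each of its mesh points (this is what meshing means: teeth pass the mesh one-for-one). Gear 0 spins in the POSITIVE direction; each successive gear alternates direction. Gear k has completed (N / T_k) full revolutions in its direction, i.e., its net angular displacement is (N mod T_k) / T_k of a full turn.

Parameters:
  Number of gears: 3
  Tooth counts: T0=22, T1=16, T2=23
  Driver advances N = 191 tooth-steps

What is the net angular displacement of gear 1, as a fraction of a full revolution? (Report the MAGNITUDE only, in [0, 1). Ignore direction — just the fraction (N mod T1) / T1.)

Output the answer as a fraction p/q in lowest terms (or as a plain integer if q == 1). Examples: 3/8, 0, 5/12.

Answer: 15/16

Derivation:
Chain of 3 gears, tooth counts: [22, 16, 23]
  gear 0: T0=22, direction=positive, advance = 191 mod 22 = 15 teeth = 15/22 turn
  gear 1: T1=16, direction=negative, advance = 191 mod 16 = 15 teeth = 15/16 turn
  gear 2: T2=23, direction=positive, advance = 191 mod 23 = 7 teeth = 7/23 turn
Gear 1: 191 mod 16 = 15
Fraction = 15 / 16 = 15/16 (gcd(15,16)=1) = 15/16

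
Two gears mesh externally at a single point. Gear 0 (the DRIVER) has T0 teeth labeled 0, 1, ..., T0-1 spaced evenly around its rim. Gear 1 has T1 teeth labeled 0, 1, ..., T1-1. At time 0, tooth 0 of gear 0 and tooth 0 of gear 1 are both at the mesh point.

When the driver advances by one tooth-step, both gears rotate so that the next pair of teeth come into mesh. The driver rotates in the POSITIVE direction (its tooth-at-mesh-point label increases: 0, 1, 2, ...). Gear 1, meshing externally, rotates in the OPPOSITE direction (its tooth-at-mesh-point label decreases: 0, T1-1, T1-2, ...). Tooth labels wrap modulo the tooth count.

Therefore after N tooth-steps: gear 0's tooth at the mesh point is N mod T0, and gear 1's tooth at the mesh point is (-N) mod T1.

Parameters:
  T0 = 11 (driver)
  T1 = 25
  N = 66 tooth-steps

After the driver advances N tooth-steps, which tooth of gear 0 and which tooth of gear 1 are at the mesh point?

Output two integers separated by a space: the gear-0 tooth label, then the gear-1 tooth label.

Gear 0 (driver, T0=11): tooth at mesh = N mod T0
  66 = 6 * 11 + 0, so 66 mod 11 = 0
  gear 0 tooth = 0
Gear 1 (driven, T1=25): tooth at mesh = (-N) mod T1
  66 = 2 * 25 + 16, so 66 mod 25 = 16
  (-66) mod 25 = (-16) mod 25 = 25 - 16 = 9
Mesh after 66 steps: gear-0 tooth 0 meets gear-1 tooth 9

Answer: 0 9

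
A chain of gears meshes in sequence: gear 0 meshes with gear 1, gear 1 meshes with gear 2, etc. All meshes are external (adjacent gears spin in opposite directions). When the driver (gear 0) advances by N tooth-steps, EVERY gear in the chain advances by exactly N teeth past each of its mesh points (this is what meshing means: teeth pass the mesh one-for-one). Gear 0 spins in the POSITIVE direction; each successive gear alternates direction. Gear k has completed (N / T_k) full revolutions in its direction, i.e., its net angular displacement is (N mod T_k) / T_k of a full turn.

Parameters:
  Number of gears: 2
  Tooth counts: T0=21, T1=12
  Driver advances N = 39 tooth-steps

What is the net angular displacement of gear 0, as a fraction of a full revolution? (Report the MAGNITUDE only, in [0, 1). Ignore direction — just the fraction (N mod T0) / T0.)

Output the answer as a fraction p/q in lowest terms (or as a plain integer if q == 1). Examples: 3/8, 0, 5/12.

Chain of 2 gears, tooth counts: [21, 12]
  gear 0: T0=21, direction=positive, advance = 39 mod 21 = 18 teeth = 18/21 turn
  gear 1: T1=12, direction=negative, advance = 39 mod 12 = 3 teeth = 3/12 turn
Gear 0: 39 mod 21 = 18
Fraction = 18 / 21 = 6/7 (gcd(18,21)=3) = 6/7

Answer: 6/7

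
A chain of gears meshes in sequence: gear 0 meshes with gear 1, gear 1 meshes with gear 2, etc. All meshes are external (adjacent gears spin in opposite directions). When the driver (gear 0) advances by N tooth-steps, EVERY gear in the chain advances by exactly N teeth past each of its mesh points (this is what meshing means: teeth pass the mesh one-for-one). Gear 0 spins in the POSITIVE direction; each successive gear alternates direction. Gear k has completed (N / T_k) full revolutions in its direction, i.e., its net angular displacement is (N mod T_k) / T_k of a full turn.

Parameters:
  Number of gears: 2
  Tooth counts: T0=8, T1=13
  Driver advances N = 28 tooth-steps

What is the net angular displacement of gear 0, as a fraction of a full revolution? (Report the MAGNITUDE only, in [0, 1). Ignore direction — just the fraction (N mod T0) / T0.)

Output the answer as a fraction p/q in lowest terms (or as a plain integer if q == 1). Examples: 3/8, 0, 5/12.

Chain of 2 gears, tooth counts: [8, 13]
  gear 0: T0=8, direction=positive, advance = 28 mod 8 = 4 teeth = 4/8 turn
  gear 1: T1=13, direction=negative, advance = 28 mod 13 = 2 teeth = 2/13 turn
Gear 0: 28 mod 8 = 4
Fraction = 4 / 8 = 1/2 (gcd(4,8)=4) = 1/2

Answer: 1/2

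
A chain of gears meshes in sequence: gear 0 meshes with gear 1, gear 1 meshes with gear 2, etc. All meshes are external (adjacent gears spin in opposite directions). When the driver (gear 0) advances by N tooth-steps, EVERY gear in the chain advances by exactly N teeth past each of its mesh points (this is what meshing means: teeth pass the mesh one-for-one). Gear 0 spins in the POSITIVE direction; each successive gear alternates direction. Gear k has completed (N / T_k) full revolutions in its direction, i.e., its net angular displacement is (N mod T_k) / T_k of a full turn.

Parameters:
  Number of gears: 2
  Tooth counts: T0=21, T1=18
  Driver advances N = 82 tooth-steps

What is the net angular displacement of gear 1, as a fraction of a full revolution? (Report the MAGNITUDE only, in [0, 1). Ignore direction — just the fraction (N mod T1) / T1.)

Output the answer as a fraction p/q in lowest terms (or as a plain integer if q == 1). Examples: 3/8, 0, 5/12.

Answer: 5/9

Derivation:
Chain of 2 gears, tooth counts: [21, 18]
  gear 0: T0=21, direction=positive, advance = 82 mod 21 = 19 teeth = 19/21 turn
  gear 1: T1=18, direction=negative, advance = 82 mod 18 = 10 teeth = 10/18 turn
Gear 1: 82 mod 18 = 10
Fraction = 10 / 18 = 5/9 (gcd(10,18)=2) = 5/9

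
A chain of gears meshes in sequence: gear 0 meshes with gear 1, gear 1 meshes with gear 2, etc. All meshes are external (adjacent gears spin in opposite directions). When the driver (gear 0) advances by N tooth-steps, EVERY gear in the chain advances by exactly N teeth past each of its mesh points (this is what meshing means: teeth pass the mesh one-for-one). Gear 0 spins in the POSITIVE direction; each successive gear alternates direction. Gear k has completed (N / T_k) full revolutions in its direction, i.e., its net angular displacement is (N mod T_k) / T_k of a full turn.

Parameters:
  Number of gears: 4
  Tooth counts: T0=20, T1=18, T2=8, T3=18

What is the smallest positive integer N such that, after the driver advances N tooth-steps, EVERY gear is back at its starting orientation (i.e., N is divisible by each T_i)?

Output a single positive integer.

Gear k returns to start when N is a multiple of T_k.
All gears at start simultaneously when N is a common multiple of [20, 18, 8, 18]; the smallest such N is lcm(20, 18, 8, 18).
Start: lcm = T0 = 20
Fold in T1=18: gcd(20, 18) = 2; lcm(20, 18) = 20 * 18 / 2 = 360 / 2 = 180
Fold in T2=8: gcd(180, 8) = 4; lcm(180, 8) = 180 * 8 / 4 = 1440 / 4 = 360
Fold in T3=18: gcd(360, 18) = 18; lcm(360, 18) = 360 * 18 / 18 = 6480 / 18 = 360
Full cycle length = 360

Answer: 360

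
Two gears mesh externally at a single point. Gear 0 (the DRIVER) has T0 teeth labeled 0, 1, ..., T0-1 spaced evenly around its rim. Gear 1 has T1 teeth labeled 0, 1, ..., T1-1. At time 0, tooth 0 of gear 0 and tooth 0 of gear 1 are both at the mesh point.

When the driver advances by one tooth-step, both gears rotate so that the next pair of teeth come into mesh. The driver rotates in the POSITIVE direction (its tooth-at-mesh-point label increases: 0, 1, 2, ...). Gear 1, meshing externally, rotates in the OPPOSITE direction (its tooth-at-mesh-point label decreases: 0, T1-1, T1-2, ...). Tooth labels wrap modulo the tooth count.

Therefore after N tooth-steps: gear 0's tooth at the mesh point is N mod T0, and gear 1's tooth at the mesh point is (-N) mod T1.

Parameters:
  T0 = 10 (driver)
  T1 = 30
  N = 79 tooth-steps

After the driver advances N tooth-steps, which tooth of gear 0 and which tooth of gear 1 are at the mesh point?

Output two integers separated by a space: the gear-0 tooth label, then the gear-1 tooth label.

Gear 0 (driver, T0=10): tooth at mesh = N mod T0
  79 = 7 * 10 + 9, so 79 mod 10 = 9
  gear 0 tooth = 9
Gear 1 (driven, T1=30): tooth at mesh = (-N) mod T1
  79 = 2 * 30 + 19, so 79 mod 30 = 19
  (-79) mod 30 = (-19) mod 30 = 30 - 19 = 11
Mesh after 79 steps: gear-0 tooth 9 meets gear-1 tooth 11

Answer: 9 11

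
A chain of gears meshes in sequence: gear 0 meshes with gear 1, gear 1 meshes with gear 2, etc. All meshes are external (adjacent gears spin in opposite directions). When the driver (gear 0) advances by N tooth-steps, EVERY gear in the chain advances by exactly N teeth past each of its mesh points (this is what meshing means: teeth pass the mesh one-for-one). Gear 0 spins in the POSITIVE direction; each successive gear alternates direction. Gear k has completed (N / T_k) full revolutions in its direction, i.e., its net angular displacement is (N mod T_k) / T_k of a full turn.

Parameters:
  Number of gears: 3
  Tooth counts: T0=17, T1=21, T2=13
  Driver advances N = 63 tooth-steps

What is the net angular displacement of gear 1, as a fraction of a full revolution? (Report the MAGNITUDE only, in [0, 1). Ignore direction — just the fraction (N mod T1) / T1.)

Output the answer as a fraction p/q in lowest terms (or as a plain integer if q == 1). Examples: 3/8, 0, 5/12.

Chain of 3 gears, tooth counts: [17, 21, 13]
  gear 0: T0=17, direction=positive, advance = 63 mod 17 = 12 teeth = 12/17 turn
  gear 1: T1=21, direction=negative, advance = 63 mod 21 = 0 teeth = 0/21 turn
  gear 2: T2=13, direction=positive, advance = 63 mod 13 = 11 teeth = 11/13 turn
Gear 1: 63 mod 21 = 0
Fraction = 0 / 21 = 0/1 (gcd(0,21)=21) = 0

Answer: 0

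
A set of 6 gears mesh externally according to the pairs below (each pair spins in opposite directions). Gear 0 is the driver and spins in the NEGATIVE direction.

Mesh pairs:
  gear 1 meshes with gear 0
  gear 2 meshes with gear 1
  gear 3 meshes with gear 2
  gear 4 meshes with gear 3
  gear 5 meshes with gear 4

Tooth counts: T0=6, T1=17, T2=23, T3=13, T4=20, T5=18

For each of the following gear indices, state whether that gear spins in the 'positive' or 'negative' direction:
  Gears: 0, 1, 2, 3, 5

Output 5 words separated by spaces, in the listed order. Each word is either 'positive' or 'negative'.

Answer: negative positive negative positive positive

Derivation:
Gear 0 (driver): negative (depth 0)
  gear 1: meshes with gear 0 -> depth 1 -> positive (opposite of gear 0)
  gear 2: meshes with gear 1 -> depth 2 -> negative (opposite of gear 1)
  gear 3: meshes with gear 2 -> depth 3 -> positive (opposite of gear 2)
  gear 4: meshes with gear 3 -> depth 4 -> negative (opposite of gear 3)
  gear 5: meshes with gear 4 -> depth 5 -> positive (opposite of gear 4)
Queried indices 0, 1, 2, 3, 5 -> negative, positive, negative, positive, positive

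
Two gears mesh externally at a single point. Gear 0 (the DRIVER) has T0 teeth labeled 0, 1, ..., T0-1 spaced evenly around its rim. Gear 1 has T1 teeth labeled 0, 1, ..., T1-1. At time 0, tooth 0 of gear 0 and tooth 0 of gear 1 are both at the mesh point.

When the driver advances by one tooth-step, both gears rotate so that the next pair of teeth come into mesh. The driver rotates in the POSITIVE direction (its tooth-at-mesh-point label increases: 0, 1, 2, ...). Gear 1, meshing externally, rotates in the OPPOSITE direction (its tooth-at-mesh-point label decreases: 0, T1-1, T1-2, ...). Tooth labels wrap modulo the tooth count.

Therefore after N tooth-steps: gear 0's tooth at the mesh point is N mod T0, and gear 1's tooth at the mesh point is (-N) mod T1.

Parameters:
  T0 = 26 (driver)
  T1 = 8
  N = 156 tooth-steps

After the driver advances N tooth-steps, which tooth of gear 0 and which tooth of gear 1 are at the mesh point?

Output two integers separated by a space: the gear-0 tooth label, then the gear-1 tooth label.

Gear 0 (driver, T0=26): tooth at mesh = N mod T0
  156 = 6 * 26 + 0, so 156 mod 26 = 0
  gear 0 tooth = 0
Gear 1 (driven, T1=8): tooth at mesh = (-N) mod T1
  156 = 19 * 8 + 4, so 156 mod 8 = 4
  (-156) mod 8 = (-4) mod 8 = 8 - 4 = 4
Mesh after 156 steps: gear-0 tooth 0 meets gear-1 tooth 4

Answer: 0 4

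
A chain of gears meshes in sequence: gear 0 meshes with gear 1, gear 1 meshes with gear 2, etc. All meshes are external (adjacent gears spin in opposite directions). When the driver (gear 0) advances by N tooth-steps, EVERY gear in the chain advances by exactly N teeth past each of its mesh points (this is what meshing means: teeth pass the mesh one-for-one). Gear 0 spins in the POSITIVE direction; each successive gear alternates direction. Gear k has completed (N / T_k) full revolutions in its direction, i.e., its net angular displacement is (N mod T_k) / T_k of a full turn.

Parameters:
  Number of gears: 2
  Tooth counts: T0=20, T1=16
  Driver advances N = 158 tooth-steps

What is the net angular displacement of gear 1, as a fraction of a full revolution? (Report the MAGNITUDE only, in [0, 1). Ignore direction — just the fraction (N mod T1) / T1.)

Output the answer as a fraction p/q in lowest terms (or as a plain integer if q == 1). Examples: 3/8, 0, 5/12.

Chain of 2 gears, tooth counts: [20, 16]
  gear 0: T0=20, direction=positive, advance = 158 mod 20 = 18 teeth = 18/20 turn
  gear 1: T1=16, direction=negative, advance = 158 mod 16 = 14 teeth = 14/16 turn
Gear 1: 158 mod 16 = 14
Fraction = 14 / 16 = 7/8 (gcd(14,16)=2) = 7/8

Answer: 7/8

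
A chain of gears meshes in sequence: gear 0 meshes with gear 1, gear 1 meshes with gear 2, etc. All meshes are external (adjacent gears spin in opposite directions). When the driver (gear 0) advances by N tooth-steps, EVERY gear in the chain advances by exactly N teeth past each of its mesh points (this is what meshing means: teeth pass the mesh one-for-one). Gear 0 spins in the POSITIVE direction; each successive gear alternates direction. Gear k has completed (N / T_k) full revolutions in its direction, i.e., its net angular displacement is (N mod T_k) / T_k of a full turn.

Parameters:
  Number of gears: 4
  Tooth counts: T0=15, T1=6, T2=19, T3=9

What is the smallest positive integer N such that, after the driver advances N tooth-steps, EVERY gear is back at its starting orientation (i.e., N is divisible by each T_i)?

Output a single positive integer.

Answer: 1710

Derivation:
Gear k returns to start when N is a multiple of T_k.
All gears at start simultaneously when N is a common multiple of [15, 6, 19, 9]; the smallest such N is lcm(15, 6, 19, 9).
Start: lcm = T0 = 15
Fold in T1=6: gcd(15, 6) = 3; lcm(15, 6) = 15 * 6 / 3 = 90 / 3 = 30
Fold in T2=19: gcd(30, 19) = 1; lcm(30, 19) = 30 * 19 / 1 = 570 / 1 = 570
Fold in T3=9: gcd(570, 9) = 3; lcm(570, 9) = 570 * 9 / 3 = 5130 / 3 = 1710
Full cycle length = 1710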